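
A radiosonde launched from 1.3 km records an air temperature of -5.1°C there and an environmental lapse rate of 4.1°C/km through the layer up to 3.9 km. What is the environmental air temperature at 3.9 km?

1300–3900 m, environmental: Δz = 2.6 km ⇒ ΔT = -10.66°C; T = -15.76°C

-15.76°C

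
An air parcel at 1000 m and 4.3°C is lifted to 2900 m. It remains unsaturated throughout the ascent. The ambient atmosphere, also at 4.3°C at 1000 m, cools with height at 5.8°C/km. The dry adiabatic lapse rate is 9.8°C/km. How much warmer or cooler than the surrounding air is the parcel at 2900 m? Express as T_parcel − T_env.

Parcel:
  From 1000 m to 2900 m (dry): cools by 9.8 × 1.9 = 18.62°C, giving -14.32°C.
Environment:
  From 1000 m to 2900 m (environment): cools by 5.8 × 1.9 = 11.02°C, giving -6.72°C.
T_parcel − T_env = -14.32 − (-6.72) = -7.6°C

-7.6°C (parcel cooler than environment)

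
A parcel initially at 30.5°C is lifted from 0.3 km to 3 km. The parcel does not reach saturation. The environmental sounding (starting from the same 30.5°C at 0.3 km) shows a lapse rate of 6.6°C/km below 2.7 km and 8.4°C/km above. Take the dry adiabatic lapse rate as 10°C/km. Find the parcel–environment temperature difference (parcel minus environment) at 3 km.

-8.64°C (parcel cooler than environment)

Parcel:
  From 300 m to 3000 m (dry): cools by 10 × 2.7 = 27°C, giving 3.5°C.
Environment:
  From 300 m to 2700 m (environment, lower layer): cools by 6.6 × 2.4 = 15.84°C, giving 14.66°C.
  From 2700 m to 3000 m (environment, upper layer): cools by 8.4 × 0.3 = 2.52°C, giving 12.14°C.
T_parcel − T_env = 3.5 − 12.14 = -8.64°C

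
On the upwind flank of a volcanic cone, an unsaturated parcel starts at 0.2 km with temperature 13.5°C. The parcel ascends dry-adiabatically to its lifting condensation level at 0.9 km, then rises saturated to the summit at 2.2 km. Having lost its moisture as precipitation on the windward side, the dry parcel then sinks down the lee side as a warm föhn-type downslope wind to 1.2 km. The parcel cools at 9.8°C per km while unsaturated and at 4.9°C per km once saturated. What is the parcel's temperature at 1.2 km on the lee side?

From 200 m to 900 m (dry): cools by 9.8 × 0.7 = 6.86°C, giving 6.64°C.
From 900 m to 2200 m (saturated): cools by 4.9 × 1.3 = 6.37°C, giving 0.27°C.
From 2200 m to 1200 m (dry descent): warms by 9.8 × 1 = 9.8°C, giving 10.07°C.

10.07°C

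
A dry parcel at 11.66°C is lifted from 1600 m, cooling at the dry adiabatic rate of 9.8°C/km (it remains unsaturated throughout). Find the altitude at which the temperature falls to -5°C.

3300 m

Height above start = (11.66 − (-5)) / 9.8 = 1.7 km
Altitude = 1600 m + 1700 m = 3300 m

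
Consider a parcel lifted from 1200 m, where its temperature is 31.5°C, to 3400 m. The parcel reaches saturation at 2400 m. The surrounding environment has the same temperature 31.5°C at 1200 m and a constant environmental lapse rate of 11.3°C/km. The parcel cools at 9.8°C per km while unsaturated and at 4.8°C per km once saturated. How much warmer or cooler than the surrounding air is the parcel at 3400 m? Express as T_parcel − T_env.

Parcel:
  1200–2400 m, dry: Δz = 1.2 km ⇒ ΔT = -11.76°C; T = 19.74°C
  2400–3400 m, saturated: Δz = 1 km ⇒ ΔT = -4.8°C; T = 14.94°C
Environment:
  1200–3400 m, environment: Δz = 2.2 km ⇒ ΔT = -24.86°C; T = 6.64°C
T_parcel − T_env = 14.94 − 6.64 = +8.3°C

+8.3°C (parcel warmer than environment)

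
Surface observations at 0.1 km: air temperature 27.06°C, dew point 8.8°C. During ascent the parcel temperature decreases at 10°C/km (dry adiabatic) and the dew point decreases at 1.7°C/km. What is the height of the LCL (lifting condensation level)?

2.3 km

T and T_d converge at 10 − 1.7 = 8.3°C per km
Height above start = (27.06 − 8.8) / 8.3 = 2.2 km
LCL altitude = 100 m + 2200 m = 2300 m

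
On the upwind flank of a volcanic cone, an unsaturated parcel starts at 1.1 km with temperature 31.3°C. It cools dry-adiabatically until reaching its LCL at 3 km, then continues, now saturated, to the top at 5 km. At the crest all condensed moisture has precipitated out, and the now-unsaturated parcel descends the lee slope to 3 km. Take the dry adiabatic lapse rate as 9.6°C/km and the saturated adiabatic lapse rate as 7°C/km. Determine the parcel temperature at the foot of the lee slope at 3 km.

From 1100 m to 3000 m (dry): cools by 9.6 × 1.9 = 18.24°C, giving 13.06°C.
From 3000 m to 5000 m (saturated): cools by 7 × 2 = 14°C, giving -0.94°C.
From 5000 m to 3000 m (dry descent): warms by 9.6 × 2 = 19.2°C, giving 18.26°C.

18.26°C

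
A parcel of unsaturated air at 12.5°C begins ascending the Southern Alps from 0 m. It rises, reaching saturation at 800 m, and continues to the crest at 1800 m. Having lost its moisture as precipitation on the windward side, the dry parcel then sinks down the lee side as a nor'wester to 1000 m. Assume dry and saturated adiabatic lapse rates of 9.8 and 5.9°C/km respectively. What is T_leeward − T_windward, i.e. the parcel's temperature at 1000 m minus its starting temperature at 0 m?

0 → 800 m (dry, 9.8°C/km): ΔT = -9.8 × 0.8 = -7.84°C → T = 4.66°C
800 → 1800 m (saturated, 5.9°C/km): ΔT = -5.9 × 1 = -5.9°C → T = -1.24°C
1800 → 1000 m (dry descent, 9.8°C/km): ΔT = +9.8 × 0.8 = +7.84°C → T = 6.6°C
Net change vs windward start: 6.6 − 12.5 = -5.9°C

-5.9°C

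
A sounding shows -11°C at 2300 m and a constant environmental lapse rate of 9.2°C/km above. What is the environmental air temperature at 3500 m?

-22.04°C

From 2300 m to 3500 m (environmental): cools by 9.2 × 1.2 = 11.04°C, giving -22.04°C.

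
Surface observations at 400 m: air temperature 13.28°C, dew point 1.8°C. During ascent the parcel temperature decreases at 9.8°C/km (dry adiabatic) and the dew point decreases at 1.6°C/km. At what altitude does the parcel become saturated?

1800 m

T and T_d converge at 9.8 − 1.6 = 8.2°C per km
Height above start = (13.28 − 1.8) / 8.2 = 1.4 km
LCL altitude = 400 m + 1400 m = 1800 m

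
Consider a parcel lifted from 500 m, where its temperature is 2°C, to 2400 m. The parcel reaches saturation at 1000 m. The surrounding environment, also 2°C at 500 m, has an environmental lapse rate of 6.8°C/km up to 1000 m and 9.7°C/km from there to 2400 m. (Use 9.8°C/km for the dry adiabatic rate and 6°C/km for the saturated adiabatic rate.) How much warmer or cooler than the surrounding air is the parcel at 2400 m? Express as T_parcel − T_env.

+3.68°C (parcel warmer than environment)

Parcel:
  500 → 1000 m (dry, 9.8°C/km): ΔT = -9.8 × 0.5 = -4.9°C → T = -2.9°C
  1000 → 2400 m (saturated, 6°C/km): ΔT = -6 × 1.4 = -8.4°C → T = -11.3°C
Environment:
  500 → 1000 m (environment, lower layer, 6.8°C/km): ΔT = -6.8 × 0.5 = -3.4°C → T = -1.4°C
  1000 → 2400 m (environment, upper layer, 9.7°C/km): ΔT = -9.7 × 1.4 = -13.58°C → T = -14.98°C
T_parcel − T_env = -11.3 − (-14.98) = +3.68°C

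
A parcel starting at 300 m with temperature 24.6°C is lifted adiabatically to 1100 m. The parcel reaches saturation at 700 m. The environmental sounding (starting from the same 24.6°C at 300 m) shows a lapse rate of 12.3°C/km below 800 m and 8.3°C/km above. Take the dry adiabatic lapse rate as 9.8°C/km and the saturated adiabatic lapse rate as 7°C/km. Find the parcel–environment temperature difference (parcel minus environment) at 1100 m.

Parcel:
  300–700 m, dry: Δz = 0.4 km ⇒ ΔT = -3.92°C; T = 20.68°C
  700–1100 m, saturated: Δz = 0.4 km ⇒ ΔT = -2.8°C; T = 17.88°C
Environment:
  300–800 m, environment, lower layer: Δz = 0.5 km ⇒ ΔT = -6.15°C; T = 18.45°C
  800–1100 m, environment, upper layer: Δz = 0.3 km ⇒ ΔT = -2.49°C; T = 15.96°C
T_parcel − T_env = 17.88 − 15.96 = +1.92°C

+1.92°C (parcel warmer than environment)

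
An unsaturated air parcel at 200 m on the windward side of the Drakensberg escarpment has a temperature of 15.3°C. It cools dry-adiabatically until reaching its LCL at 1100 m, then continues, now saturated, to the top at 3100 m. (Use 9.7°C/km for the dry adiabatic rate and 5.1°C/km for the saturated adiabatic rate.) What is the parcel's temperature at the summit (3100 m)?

-3.63°C

From 200 m to 1100 m (dry): cools by 9.7 × 0.9 = 8.73°C, giving 6.57°C.
From 1100 m to 3100 m (saturated): cools by 5.1 × 2 = 10.2°C, giving -3.63°C.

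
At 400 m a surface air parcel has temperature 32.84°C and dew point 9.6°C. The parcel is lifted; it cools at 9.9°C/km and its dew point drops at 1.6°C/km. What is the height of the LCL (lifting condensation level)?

3200 m

T and T_d converge at 9.9 − 1.6 = 8.3°C per km
Height above start = (32.84 − 9.6) / 8.3 = 2.8 km
LCL altitude = 400 m + 2800 m = 3200 m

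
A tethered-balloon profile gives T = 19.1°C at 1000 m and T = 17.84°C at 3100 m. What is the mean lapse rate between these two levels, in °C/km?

Γ = −ΔT/Δz = (19.1 − 17.84) / (3100 − 1000) m
  = 1.26°C / 2.1 km = 0.6°C/km

0.6°C/km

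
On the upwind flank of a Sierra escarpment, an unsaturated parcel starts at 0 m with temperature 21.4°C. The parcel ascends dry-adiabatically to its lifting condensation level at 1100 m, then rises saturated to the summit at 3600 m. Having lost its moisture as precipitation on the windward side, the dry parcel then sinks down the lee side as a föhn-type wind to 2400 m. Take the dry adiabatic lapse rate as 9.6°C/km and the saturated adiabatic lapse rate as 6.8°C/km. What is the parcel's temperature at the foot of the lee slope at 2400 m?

5.36°C

0 → 1100 m (dry, 9.6°C/km): ΔT = -9.6 × 1.1 = -10.56°C → T = 10.84°C
1100 → 3600 m (saturated, 6.8°C/km): ΔT = -6.8 × 2.5 = -17°C → T = -6.16°C
3600 → 2400 m (dry descent, 9.6°C/km): ΔT = +9.6 × 1.2 = +11.52°C → T = 5.36°C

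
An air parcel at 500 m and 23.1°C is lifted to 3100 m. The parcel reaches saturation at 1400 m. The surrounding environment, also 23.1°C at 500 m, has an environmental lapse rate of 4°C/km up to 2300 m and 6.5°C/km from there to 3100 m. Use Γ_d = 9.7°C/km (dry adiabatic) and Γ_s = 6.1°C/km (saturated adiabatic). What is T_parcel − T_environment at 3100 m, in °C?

-6.7°C (parcel cooler than environment)

Parcel:
  Dry to 1400 m: -9.7 × 0.9 km = -8.73°C, so T = 14.37°C.
  Saturated to 3100 m: -6.1 × 1.7 km = -10.37°C, so T = 4°C.
Environment:
  Environment, lower layer to 2300 m: -4 × 1.8 km = -7.2°C, so T = 15.9°C.
  Environment, upper layer to 3100 m: -6.5 × 0.8 km = -5.2°C, so T = 10.7°C.
T_parcel − T_env = 4 − 10.7 = -6.7°C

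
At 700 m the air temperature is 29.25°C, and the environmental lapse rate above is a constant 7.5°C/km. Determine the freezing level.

4600 m

Height above start = (29.25 − 0) / 7.5 = 3.9 km
Altitude = 700 m + 3900 m = 4600 m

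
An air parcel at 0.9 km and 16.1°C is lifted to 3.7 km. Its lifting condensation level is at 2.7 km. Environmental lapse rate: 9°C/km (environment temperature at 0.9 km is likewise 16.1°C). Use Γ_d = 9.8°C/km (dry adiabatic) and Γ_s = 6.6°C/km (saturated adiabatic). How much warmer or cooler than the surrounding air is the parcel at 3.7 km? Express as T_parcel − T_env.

Parcel:
  From 900 m to 2700 m (dry): cools by 9.8 × 1.8 = 17.64°C, giving -1.54°C.
  From 2700 m to 3700 m (saturated): cools by 6.6 × 1 = 6.6°C, giving -8.14°C.
Environment:
  From 900 m to 3700 m (environment): cools by 9 × 2.8 = 25.2°C, giving -9.1°C.
T_parcel − T_env = -8.14 − (-9.1) = +0.96°C

+0.96°C (parcel warmer than environment)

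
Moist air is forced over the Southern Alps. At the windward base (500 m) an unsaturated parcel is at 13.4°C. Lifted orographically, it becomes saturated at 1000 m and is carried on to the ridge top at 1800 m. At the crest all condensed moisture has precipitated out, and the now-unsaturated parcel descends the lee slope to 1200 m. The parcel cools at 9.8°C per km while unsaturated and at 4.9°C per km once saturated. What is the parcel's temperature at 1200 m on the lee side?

10.46°C

From 500 m to 1000 m (dry): cools by 9.8 × 0.5 = 4.9°C, giving 8.5°C.
From 1000 m to 1800 m (saturated): cools by 4.9 × 0.8 = 3.92°C, giving 4.58°C.
From 1800 m to 1200 m (dry descent): warms by 9.8 × 0.6 = 5.88°C, giving 10.46°C.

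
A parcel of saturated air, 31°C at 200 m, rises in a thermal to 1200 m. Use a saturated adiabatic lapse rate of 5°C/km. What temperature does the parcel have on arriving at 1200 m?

From 200 m to 1200 m (saturated adiabatic): cools by 5 × 1 = 5°C, giving 26°C.

26°C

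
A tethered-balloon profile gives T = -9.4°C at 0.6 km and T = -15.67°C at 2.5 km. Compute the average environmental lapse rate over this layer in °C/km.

3.3°C/km

Γ = −ΔT/Δz = (-9.4 − (-15.67)) / (2500 − 600) m
  = 6.27°C / 1.9 km = 3.3°C/km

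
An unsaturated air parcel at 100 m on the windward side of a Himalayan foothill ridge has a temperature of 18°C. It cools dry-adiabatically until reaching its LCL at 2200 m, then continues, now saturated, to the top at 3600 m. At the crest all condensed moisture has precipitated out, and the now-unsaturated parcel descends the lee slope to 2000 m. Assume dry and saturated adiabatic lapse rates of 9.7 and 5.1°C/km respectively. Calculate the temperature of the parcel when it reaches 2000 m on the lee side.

6.01°C

100 → 2200 m (dry, 9.7°C/km): ΔT = -9.7 × 2.1 = -20.37°C → T = -2.37°C
2200 → 3600 m (saturated, 5.1°C/km): ΔT = -5.1 × 1.4 = -7.14°C → T = -9.51°C
3600 → 2000 m (dry descent, 9.7°C/km): ΔT = +9.7 × 1.6 = +15.52°C → T = 6.01°C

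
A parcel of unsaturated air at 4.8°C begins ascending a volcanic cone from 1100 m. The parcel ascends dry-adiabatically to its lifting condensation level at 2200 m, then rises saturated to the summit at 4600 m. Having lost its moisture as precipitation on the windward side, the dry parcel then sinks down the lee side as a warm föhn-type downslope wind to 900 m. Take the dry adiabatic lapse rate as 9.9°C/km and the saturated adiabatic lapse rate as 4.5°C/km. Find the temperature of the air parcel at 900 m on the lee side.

From 1100 m to 2200 m (dry): cools by 9.9 × 1.1 = 10.89°C, giving -6.09°C.
From 2200 m to 4600 m (saturated): cools by 4.5 × 2.4 = 10.8°C, giving -16.89°C.
From 4600 m to 900 m (dry descent): warms by 9.9 × 3.7 = 36.63°C, giving 19.74°C.

19.74°C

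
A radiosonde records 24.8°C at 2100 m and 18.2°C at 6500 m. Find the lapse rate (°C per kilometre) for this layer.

1.5°C/km

Γ = −ΔT/Δz = (24.8 − 18.2) / (6500 − 2100) m
  = 6.6°C / 4.4 km = 1.5°C/km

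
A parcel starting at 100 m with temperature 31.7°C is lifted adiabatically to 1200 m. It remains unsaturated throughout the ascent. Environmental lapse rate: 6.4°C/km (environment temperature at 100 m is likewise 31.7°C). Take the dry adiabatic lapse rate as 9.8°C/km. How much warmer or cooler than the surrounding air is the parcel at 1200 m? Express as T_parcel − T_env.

-3.74°C (parcel cooler than environment)

Parcel:
  100–1200 m, dry: Δz = 1.1 km ⇒ ΔT = -10.78°C; T = 20.92°C
Environment:
  100–1200 m, environment: Δz = 1.1 km ⇒ ΔT = -7.04°C; T = 24.66°C
T_parcel − T_env = 20.92 − 24.66 = -3.74°C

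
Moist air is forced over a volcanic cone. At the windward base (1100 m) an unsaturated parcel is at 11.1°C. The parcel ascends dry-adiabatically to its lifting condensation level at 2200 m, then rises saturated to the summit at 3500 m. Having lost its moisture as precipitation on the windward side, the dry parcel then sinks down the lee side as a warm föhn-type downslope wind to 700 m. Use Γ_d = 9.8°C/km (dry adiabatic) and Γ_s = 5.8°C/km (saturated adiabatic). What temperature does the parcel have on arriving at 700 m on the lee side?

20.22°C

From 1100 m to 2200 m (dry): cools by 9.8 × 1.1 = 10.78°C, giving 0.32°C.
From 2200 m to 3500 m (saturated): cools by 5.8 × 1.3 = 7.54°C, giving -7.22°C.
From 3500 m to 700 m (dry descent): warms by 9.8 × 2.8 = 27.44°C, giving 20.22°C.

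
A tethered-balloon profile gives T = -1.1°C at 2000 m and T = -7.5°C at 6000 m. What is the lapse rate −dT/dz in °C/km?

Γ = −ΔT/Δz = (-1.1 − (-7.5)) / (6000 − 2000) m
  = 6.4°C / 4 km = 1.6°C/km

1.6°C/km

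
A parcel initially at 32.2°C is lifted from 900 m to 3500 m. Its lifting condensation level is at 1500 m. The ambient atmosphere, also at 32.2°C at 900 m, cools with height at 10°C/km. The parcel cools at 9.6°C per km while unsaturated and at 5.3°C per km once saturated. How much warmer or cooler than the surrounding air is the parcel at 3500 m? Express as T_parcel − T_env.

Parcel:
  Dry to 1500 m: -9.6 × 0.6 km = -5.76°C, so T = 26.44°C.
  Saturated to 3500 m: -5.3 × 2 km = -10.6°C, so T = 15.84°C.
Environment:
  Environment to 3500 m: -10 × 2.6 km = -26°C, so T = 6.2°C.
T_parcel − T_env = 15.84 − 6.2 = +9.64°C

+9.64°C (parcel warmer than environment)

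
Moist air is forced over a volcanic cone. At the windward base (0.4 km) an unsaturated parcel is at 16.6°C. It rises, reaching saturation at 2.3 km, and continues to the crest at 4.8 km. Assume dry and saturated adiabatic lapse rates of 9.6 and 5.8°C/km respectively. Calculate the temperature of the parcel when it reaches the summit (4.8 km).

-16.14°C

From 400 m to 2300 m (dry): cools by 9.6 × 1.9 = 18.24°C, giving -1.64°C.
From 2300 m to 4800 m (saturated): cools by 5.8 × 2.5 = 14.5°C, giving -16.14°C.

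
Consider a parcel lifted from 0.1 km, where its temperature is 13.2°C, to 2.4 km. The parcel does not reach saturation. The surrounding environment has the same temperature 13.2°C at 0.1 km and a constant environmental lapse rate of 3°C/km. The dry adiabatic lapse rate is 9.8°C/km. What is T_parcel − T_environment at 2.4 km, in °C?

-15.64°C (parcel cooler than environment)

Parcel:
  Dry to 2400 m: -9.8 × 2.3 km = -22.54°C, so T = -9.34°C.
Environment:
  Environment to 2400 m: -3 × 2.3 km = -6.9°C, so T = 6.3°C.
T_parcel − T_env = -9.34 − 6.3 = -15.64°C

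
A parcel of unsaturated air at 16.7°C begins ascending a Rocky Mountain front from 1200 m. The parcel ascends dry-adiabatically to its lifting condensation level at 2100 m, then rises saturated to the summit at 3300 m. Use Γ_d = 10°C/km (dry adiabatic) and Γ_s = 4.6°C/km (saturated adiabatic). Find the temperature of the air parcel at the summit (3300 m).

1200 → 2100 m (dry, 10°C/km): ΔT = -10 × 0.9 = -9°C → T = 7.7°C
2100 → 3300 m (saturated, 4.6°C/km): ΔT = -4.6 × 1.2 = -5.52°C → T = 2.18°C

2.18°C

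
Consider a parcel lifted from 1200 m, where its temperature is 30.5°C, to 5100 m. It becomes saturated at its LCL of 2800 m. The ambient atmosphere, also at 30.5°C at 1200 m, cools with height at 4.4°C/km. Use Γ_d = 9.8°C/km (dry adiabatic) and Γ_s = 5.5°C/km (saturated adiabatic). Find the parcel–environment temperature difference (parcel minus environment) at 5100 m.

Parcel:
  1200 → 2800 m (dry, 9.8°C/km): ΔT = -9.8 × 1.6 = -15.68°C → T = 14.82°C
  2800 → 5100 m (saturated, 5.5°C/km): ΔT = -5.5 × 2.3 = -12.65°C → T = 2.17°C
Environment:
  1200 → 5100 m (environment, 4.4°C/km): ΔT = -4.4 × 3.9 = -17.16°C → T = 13.34°C
T_parcel − T_env = 2.17 − 13.34 = -11.17°C

-11.17°C (parcel cooler than environment)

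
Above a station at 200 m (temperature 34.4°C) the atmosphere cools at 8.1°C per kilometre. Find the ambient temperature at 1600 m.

23.06°C

From 200 m to 1600 m (environmental): cools by 8.1 × 1.4 = 11.34°C, giving 23.06°C.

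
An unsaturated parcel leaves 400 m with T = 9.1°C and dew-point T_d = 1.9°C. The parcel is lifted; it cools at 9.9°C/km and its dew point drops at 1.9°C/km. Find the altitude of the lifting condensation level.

1300 m

T and T_d converge at 9.9 − 1.9 = 8°C per km
Height above start = (9.1 − 1.9) / 8 = 0.9 km
LCL altitude = 400 m + 900 m = 1300 m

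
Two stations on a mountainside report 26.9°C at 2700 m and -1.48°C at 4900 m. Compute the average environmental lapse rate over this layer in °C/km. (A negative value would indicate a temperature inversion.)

Γ = −ΔT/Δz = (26.9 − (-1.48)) / (4900 − 2700) m
  = 28.38°C / 2.2 km = 12.9°C/km

12.9°C/km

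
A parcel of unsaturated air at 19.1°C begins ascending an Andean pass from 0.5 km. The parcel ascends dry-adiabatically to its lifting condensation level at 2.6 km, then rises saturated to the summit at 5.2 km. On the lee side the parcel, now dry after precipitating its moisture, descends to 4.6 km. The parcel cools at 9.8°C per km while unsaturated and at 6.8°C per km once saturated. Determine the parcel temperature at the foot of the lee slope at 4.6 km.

500–2600 m, dry: Δz = 2.1 km ⇒ ΔT = -20.58°C; T = -1.48°C
2600–5200 m, saturated: Δz = 2.6 km ⇒ ΔT = -17.68°C; T = -19.16°C
5200–4600 m, dry descent: Δz = 0.6 km ⇒ ΔT = +5.88°C; T = -13.28°C

-13.28°C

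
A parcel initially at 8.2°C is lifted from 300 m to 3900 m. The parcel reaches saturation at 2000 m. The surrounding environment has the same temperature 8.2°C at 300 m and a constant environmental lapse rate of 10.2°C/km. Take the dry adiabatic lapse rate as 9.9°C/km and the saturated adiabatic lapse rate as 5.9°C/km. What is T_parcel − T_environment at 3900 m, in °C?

+8.68°C (parcel warmer than environment)

Parcel:
  Dry to 2000 m: -9.9 × 1.7 km = -16.83°C, so T = -8.63°C.
  Saturated to 3900 m: -5.9 × 1.9 km = -11.21°C, so T = -19.84°C.
Environment:
  Environment to 3900 m: -10.2 × 3.6 km = -36.72°C, so T = -28.52°C.
T_parcel − T_env = -19.84 − (-28.52) = +8.68°C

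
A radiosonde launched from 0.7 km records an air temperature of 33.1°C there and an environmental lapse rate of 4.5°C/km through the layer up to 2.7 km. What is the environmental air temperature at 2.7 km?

24.1°C

From 700 m to 2700 m (environmental): cools by 4.5 × 2 = 9°C, giving 24.1°C.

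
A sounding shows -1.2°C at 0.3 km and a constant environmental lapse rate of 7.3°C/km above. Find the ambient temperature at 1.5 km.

From 300 m to 1500 m (environmental): cools by 7.3 × 1.2 = 8.76°C, giving -9.96°C.

-9.96°C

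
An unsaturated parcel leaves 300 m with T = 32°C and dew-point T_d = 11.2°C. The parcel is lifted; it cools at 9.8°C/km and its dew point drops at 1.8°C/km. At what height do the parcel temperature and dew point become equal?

T and T_d converge at 9.8 − 1.8 = 8°C per km
Height above start = (32 − 11.2) / 8 = 2.6 km
LCL altitude = 300 m + 2600 m = 2900 m

2900 m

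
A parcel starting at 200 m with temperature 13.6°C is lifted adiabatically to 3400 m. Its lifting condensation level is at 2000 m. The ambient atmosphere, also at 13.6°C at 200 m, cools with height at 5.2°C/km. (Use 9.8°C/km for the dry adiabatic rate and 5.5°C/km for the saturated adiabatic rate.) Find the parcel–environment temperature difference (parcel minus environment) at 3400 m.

Parcel:
  From 200 m to 2000 m (dry): cools by 9.8 × 1.8 = 17.64°C, giving -4.04°C.
  From 2000 m to 3400 m (saturated): cools by 5.5 × 1.4 = 7.7°C, giving -11.74°C.
Environment:
  From 200 m to 3400 m (environment): cools by 5.2 × 3.2 = 16.64°C, giving -3.04°C.
T_parcel − T_env = -11.74 − (-3.04) = -8.7°C

-8.7°C (parcel cooler than environment)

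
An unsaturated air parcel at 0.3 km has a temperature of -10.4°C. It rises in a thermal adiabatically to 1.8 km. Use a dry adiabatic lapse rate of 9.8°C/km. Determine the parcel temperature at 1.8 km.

Dry adiabatic to 1800 m: -9.8 × 1.5 km = -14.7°C, so T = -25.1°C.

-25.1°C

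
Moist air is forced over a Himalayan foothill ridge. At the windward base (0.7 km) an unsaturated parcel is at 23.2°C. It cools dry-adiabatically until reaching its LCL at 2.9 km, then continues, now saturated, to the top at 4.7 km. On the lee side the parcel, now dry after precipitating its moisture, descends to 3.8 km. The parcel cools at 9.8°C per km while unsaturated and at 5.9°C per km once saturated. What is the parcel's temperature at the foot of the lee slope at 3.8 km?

From 700 m to 2900 m (dry): cools by 9.8 × 2.2 = 21.56°C, giving 1.64°C.
From 2900 m to 4700 m (saturated): cools by 5.9 × 1.8 = 10.62°C, giving -8.98°C.
From 4700 m to 3800 m (dry descent): warms by 9.8 × 0.9 = 8.82°C, giving -0.16°C.

-0.16°C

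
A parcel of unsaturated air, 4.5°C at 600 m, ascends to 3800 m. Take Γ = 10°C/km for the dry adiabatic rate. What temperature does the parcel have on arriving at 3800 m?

-27.5°C

600–3800 m, dry adiabatic: Δz = 3.2 km ⇒ ΔT = -32°C; T = -27.5°C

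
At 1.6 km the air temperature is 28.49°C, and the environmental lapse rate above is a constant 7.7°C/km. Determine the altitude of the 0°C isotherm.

Height above start = (28.49 − 0) / 7.7 = 3.7 km
Altitude = 1600 m + 3700 m = 5300 m

5.3 km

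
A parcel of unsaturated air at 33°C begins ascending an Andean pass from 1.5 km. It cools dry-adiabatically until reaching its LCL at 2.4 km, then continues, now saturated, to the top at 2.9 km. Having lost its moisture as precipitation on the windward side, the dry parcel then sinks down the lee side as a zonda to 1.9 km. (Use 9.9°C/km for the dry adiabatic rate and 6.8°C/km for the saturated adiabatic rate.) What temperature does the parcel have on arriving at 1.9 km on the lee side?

From 1500 m to 2400 m (dry): cools by 9.9 × 0.9 = 8.91°C, giving 24.09°C.
From 2400 m to 2900 m (saturated): cools by 6.8 × 0.5 = 3.4°C, giving 20.69°C.
From 2900 m to 1900 m (dry descent): warms by 9.9 × 1 = 9.9°C, giving 30.59°C.

30.59°C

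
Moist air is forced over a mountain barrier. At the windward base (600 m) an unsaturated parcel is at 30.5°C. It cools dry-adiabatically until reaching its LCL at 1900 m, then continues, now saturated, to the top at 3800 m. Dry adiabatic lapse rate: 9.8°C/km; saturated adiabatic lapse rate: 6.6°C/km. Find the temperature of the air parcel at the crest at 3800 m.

600–1900 m, dry: Δz = 1.3 km ⇒ ΔT = -12.74°C; T = 17.76°C
1900–3800 m, saturated: Δz = 1.9 km ⇒ ΔT = -12.54°C; T = 5.22°C

5.22°C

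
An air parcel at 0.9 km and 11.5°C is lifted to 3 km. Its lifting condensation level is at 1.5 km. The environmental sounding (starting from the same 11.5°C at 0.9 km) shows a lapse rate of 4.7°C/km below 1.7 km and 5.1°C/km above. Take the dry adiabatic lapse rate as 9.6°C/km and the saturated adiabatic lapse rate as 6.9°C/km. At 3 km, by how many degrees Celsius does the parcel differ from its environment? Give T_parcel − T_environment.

-5.72°C (parcel cooler than environment)

Parcel:
  900–1500 m, dry: Δz = 0.6 km ⇒ ΔT = -5.76°C; T = 5.74°C
  1500–3000 m, saturated: Δz = 1.5 km ⇒ ΔT = -10.35°C; T = -4.61°C
Environment:
  900–1700 m, environment, lower layer: Δz = 0.8 km ⇒ ΔT = -3.76°C; T = 7.74°C
  1700–3000 m, environment, upper layer: Δz = 1.3 km ⇒ ΔT = -6.63°C; T = 1.11°C
T_parcel − T_env = -4.61 − 1.11 = -5.72°C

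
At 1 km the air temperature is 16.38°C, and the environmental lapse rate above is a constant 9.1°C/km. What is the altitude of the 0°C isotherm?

Height above start = (16.38 − 0) / 9.1 = 1.8 km
Altitude = 1000 m + 1800 m = 2800 m

2.8 km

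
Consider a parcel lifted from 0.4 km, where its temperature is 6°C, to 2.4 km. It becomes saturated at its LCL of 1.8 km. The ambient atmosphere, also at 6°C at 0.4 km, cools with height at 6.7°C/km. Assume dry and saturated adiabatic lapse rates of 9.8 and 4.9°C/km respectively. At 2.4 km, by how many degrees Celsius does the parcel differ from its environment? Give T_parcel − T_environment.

-3.26°C (parcel cooler than environment)

Parcel:
  Dry to 1800 m: -9.8 × 1.4 km = -13.72°C, so T = -7.72°C.
  Saturated to 2400 m: -4.9 × 0.6 km = -2.94°C, so T = -10.66°C.
Environment:
  Environment to 2400 m: -6.7 × 2 km = -13.4°C, so T = -7.4°C.
T_parcel − T_env = -10.66 − (-7.4) = -3.26°C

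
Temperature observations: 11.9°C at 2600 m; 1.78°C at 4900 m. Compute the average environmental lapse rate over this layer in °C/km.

Γ = −ΔT/Δz = (11.9 − 1.78) / (4900 − 2600) m
  = 10.12°C / 2.3 km = 4.4°C/km

4.4°C/km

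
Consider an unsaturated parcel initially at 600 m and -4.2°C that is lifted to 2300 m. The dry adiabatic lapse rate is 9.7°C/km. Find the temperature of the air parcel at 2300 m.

-20.69°C

From 600 m to 2300 m (dry adiabatic): cools by 9.7 × 1.7 = 16.49°C, giving -20.69°C.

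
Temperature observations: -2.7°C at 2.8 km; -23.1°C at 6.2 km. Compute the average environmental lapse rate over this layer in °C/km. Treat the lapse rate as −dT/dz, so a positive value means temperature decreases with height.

6°C/km

Γ = −ΔT/Δz = (-2.7 − (-23.1)) / (6200 − 2800) m
  = 20.4°C / 3.4 km = 6°C/km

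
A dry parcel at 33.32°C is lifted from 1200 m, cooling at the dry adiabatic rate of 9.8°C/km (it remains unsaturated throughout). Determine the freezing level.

Height above start = (33.32 − 0) / 9.8 = 3.4 km
Altitude = 1200 m + 3400 m = 4600 m

4600 m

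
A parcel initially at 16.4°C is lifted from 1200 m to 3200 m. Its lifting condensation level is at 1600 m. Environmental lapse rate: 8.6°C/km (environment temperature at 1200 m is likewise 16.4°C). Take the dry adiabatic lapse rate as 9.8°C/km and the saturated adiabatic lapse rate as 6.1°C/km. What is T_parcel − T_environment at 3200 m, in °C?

Parcel:
  1200 → 1600 m (dry, 9.8°C/km): ΔT = -9.8 × 0.4 = -3.92°C → T = 12.48°C
  1600 → 3200 m (saturated, 6.1°C/km): ΔT = -6.1 × 1.6 = -9.76°C → T = 2.72°C
Environment:
  1200 → 3200 m (environment, 8.6°C/km): ΔT = -8.6 × 2 = -17.2°C → T = -0.8°C
T_parcel − T_env = 2.72 − (-0.8) = +3.52°C

+3.52°C (parcel warmer than environment)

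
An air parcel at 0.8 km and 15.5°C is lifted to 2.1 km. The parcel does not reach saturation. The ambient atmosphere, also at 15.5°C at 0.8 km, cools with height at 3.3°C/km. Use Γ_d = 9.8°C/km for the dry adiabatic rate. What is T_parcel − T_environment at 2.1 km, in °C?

-8.45°C (parcel cooler than environment)

Parcel:
  800 → 2100 m (dry, 9.8°C/km): ΔT = -9.8 × 1.3 = -12.74°C → T = 2.76°C
Environment:
  800 → 2100 m (environment, 3.3°C/km): ΔT = -3.3 × 1.3 = -4.29°C → T = 11.21°C
T_parcel − T_env = 2.76 − 11.21 = -8.45°C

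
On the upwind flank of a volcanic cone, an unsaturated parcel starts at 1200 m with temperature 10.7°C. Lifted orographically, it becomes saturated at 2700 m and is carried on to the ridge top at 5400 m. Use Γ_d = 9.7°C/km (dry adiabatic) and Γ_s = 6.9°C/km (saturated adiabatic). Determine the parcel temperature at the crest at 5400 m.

-22.48°C

From 1200 m to 2700 m (dry): cools by 9.7 × 1.5 = 14.55°C, giving -3.85°C.
From 2700 m to 5400 m (saturated): cools by 6.9 × 2.7 = 18.63°C, giving -22.48°C.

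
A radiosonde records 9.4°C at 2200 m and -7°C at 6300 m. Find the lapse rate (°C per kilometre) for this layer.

Γ = −ΔT/Δz = (9.4 − (-7)) / (6300 − 2200) m
  = 16.4°C / 4.1 km = 4°C/km

4°C/km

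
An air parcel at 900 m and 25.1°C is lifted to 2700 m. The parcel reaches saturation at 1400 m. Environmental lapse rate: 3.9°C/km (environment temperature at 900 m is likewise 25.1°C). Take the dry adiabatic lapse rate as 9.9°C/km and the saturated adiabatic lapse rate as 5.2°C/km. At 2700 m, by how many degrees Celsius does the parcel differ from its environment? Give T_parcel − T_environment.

-4.69°C (parcel cooler than environment)

Parcel:
  Dry to 1400 m: -9.9 × 0.5 km = -4.95°C, so T = 20.15°C.
  Saturated to 2700 m: -5.2 × 1.3 km = -6.76°C, so T = 13.39°C.
Environment:
  Environment to 2700 m: -3.9 × 1.8 km = -7.02°C, so T = 18.08°C.
T_parcel − T_env = 13.39 − 18.08 = -4.69°C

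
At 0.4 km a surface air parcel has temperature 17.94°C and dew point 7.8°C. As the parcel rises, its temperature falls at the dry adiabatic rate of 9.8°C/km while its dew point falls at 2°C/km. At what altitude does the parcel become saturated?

T and T_d converge at 9.8 − 2 = 7.8°C per km
Height above start = (17.94 − 7.8) / 7.8 = 1.3 km
LCL altitude = 400 m + 1300 m = 1700 m

1.7 km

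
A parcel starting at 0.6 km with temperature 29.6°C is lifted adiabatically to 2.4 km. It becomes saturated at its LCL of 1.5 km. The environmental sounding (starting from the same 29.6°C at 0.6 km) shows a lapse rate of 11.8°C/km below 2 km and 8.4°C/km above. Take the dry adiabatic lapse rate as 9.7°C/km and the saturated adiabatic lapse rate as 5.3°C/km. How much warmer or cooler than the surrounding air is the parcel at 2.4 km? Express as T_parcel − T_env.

Parcel:
  Dry to 1500 m: -9.7 × 0.9 km = -8.73°C, so T = 20.87°C.
  Saturated to 2400 m: -5.3 × 0.9 km = -4.77°C, so T = 16.1°C.
Environment:
  Environment, lower layer to 2000 m: -11.8 × 1.4 km = -16.52°C, so T = 13.08°C.
  Environment, upper layer to 2400 m: -8.4 × 0.4 km = -3.36°C, so T = 9.72°C.
T_parcel − T_env = 16.1 − 9.72 = +6.38°C

+6.38°C (parcel warmer than environment)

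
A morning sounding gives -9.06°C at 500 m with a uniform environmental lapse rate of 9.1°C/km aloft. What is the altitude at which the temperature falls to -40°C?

Height above start = (-9.06 − (-40)) / 9.1 = 3.4 km
Altitude = 500 m + 3400 m = 3900 m

3900 m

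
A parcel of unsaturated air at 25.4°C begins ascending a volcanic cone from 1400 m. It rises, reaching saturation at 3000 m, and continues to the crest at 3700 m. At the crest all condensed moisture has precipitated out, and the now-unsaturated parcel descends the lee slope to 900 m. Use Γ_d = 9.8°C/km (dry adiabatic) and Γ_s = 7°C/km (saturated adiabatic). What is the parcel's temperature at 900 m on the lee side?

From 1400 m to 3000 m (dry): cools by 9.8 × 1.6 = 15.68°C, giving 9.72°C.
From 3000 m to 3700 m (saturated): cools by 7 × 0.7 = 4.9°C, giving 4.82°C.
From 3700 m to 900 m (dry descent): warms by 9.8 × 2.8 = 27.44°C, giving 32.26°C.

32.26°C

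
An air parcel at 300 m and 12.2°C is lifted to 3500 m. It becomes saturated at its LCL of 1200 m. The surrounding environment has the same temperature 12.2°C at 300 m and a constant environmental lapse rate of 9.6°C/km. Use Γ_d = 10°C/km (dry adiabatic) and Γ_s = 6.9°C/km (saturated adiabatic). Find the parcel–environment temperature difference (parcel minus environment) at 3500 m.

+5.85°C (parcel warmer than environment)

Parcel:
  300–1200 m, dry: Δz = 0.9 km ⇒ ΔT = -9°C; T = 3.2°C
  1200–3500 m, saturated: Δz = 2.3 km ⇒ ΔT = -15.87°C; T = -12.67°C
Environment:
  300–3500 m, environment: Δz = 3.2 km ⇒ ΔT = -30.72°C; T = -18.52°C
T_parcel − T_env = -12.67 − (-18.52) = +5.85°C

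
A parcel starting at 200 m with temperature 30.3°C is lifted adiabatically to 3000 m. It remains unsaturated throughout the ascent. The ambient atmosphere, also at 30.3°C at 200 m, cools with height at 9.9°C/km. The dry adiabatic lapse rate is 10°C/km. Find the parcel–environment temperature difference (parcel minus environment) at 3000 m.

Parcel:
  200 → 3000 m (dry, 10°C/km): ΔT = -10 × 2.8 = -28°C → T = 2.3°C
Environment:
  200 → 3000 m (environment, 9.9°C/km): ΔT = -9.9 × 2.8 = -27.72°C → T = 2.58°C
T_parcel − T_env = 2.3 − 2.58 = -0.28°C

-0.28°C (parcel cooler than environment)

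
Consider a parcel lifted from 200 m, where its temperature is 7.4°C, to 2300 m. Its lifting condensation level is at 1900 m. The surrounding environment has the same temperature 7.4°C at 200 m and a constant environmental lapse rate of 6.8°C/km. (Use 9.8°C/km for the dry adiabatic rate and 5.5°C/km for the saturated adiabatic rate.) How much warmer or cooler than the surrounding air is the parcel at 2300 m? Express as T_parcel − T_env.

-4.58°C (parcel cooler than environment)

Parcel:
  200–1900 m, dry: Δz = 1.7 km ⇒ ΔT = -16.66°C; T = -9.26°C
  1900–2300 m, saturated: Δz = 0.4 km ⇒ ΔT = -2.2°C; T = -11.46°C
Environment:
  200–2300 m, environment: Δz = 2.1 km ⇒ ΔT = -14.28°C; T = -6.88°C
T_parcel − T_env = -11.46 − (-6.88) = -4.58°C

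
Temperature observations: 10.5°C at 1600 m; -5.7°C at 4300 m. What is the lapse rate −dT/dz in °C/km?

Γ = −ΔT/Δz = (10.5 − (-5.7)) / (4300 − 1600) m
  = 16.2°C / 2.7 km = 6°C/km

6°C/km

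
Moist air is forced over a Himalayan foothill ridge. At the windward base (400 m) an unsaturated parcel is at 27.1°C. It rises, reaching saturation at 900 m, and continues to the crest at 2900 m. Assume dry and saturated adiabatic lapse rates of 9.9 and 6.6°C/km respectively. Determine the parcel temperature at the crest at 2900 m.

400–900 m, dry: Δz = 0.5 km ⇒ ΔT = -4.95°C; T = 22.15°C
900–2900 m, saturated: Δz = 2 km ⇒ ΔT = -13.2°C; T = 8.95°C

8.95°C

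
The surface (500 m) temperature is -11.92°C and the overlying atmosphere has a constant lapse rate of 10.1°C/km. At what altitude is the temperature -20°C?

1300 m

Height above start = (-11.92 − (-20)) / 10.1 = 0.8 km
Altitude = 500 m + 800 m = 1300 m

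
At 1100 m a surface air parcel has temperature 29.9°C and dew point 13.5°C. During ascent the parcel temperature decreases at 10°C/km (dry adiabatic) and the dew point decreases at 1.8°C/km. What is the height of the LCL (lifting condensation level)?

3100 m

T and T_d converge at 10 − 1.8 = 8.2°C per km
Height above start = (29.9 − 13.5) / 8.2 = 2 km
LCL altitude = 1100 m + 2000 m = 3100 m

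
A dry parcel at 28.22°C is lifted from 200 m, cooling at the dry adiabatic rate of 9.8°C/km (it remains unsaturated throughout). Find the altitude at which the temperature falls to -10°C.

Height above start = (28.22 − (-10)) / 9.8 = 3.9 km
Altitude = 200 m + 3900 m = 4100 m

4100 m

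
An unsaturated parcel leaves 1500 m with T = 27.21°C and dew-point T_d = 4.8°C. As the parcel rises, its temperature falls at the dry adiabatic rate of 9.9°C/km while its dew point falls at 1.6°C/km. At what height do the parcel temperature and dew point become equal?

4200 m

T and T_d converge at 9.9 − 1.6 = 8.3°C per km
Height above start = (27.21 − 4.8) / 8.3 = 2.7 km
LCL altitude = 1500 m + 2700 m = 4200 m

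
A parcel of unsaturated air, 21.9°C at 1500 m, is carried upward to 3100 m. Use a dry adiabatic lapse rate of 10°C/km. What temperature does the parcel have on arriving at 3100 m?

Dry adiabatic to 3100 m: -10 × 1.6 km = -16°C, so T = 5.9°C.

5.9°C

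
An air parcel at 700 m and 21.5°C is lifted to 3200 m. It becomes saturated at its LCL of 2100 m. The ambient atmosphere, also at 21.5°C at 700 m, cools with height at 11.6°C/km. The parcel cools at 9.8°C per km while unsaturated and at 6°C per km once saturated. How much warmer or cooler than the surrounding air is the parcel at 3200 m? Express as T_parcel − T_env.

Parcel:
  700–2100 m, dry: Δz = 1.4 km ⇒ ΔT = -13.72°C; T = 7.78°C
  2100–3200 m, saturated: Δz = 1.1 km ⇒ ΔT = -6.6°C; T = 1.18°C
Environment:
  700–3200 m, environment: Δz = 2.5 km ⇒ ΔT = -29°C; T = -7.5°C
T_parcel − T_env = 1.18 − (-7.5) = +8.68°C

+8.68°C (parcel warmer than environment)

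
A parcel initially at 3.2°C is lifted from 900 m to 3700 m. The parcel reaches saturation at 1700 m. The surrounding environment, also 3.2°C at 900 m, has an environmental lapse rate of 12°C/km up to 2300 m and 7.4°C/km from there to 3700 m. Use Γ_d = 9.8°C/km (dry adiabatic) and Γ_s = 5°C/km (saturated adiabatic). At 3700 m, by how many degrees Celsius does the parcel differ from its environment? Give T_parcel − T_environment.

+9.32°C (parcel warmer than environment)

Parcel:
  From 900 m to 1700 m (dry): cools by 9.8 × 0.8 = 7.84°C, giving -4.64°C.
  From 1700 m to 3700 m (saturated): cools by 5 × 2 = 10°C, giving -14.64°C.
Environment:
  From 900 m to 2300 m (environment, lower layer): cools by 12 × 1.4 = 16.8°C, giving -13.6°C.
  From 2300 m to 3700 m (environment, upper layer): cools by 7.4 × 1.4 = 10.36°C, giving -23.96°C.
T_parcel − T_env = -14.64 − (-23.96) = +9.32°C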